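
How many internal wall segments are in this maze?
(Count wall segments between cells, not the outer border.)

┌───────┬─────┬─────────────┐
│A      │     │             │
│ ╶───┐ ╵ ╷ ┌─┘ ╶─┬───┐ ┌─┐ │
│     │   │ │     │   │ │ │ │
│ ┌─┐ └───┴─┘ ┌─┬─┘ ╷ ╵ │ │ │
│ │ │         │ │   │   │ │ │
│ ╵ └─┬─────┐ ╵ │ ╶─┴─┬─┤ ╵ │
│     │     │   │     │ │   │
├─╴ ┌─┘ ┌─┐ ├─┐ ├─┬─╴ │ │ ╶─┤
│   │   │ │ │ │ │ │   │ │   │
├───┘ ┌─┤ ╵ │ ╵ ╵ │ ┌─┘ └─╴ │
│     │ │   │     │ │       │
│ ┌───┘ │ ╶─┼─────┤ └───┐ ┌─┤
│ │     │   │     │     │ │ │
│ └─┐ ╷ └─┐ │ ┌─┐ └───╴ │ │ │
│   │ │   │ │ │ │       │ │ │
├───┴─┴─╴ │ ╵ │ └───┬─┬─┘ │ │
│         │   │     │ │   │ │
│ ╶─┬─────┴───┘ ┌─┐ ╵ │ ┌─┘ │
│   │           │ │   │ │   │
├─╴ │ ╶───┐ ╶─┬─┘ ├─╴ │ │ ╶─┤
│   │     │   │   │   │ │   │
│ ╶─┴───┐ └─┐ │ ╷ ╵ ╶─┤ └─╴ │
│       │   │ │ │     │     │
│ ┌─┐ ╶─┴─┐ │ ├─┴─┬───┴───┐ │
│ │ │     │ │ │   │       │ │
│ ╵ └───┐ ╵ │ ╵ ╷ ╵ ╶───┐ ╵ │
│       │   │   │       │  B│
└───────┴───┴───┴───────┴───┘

Counting internal wall segments:
Total internal walls: 169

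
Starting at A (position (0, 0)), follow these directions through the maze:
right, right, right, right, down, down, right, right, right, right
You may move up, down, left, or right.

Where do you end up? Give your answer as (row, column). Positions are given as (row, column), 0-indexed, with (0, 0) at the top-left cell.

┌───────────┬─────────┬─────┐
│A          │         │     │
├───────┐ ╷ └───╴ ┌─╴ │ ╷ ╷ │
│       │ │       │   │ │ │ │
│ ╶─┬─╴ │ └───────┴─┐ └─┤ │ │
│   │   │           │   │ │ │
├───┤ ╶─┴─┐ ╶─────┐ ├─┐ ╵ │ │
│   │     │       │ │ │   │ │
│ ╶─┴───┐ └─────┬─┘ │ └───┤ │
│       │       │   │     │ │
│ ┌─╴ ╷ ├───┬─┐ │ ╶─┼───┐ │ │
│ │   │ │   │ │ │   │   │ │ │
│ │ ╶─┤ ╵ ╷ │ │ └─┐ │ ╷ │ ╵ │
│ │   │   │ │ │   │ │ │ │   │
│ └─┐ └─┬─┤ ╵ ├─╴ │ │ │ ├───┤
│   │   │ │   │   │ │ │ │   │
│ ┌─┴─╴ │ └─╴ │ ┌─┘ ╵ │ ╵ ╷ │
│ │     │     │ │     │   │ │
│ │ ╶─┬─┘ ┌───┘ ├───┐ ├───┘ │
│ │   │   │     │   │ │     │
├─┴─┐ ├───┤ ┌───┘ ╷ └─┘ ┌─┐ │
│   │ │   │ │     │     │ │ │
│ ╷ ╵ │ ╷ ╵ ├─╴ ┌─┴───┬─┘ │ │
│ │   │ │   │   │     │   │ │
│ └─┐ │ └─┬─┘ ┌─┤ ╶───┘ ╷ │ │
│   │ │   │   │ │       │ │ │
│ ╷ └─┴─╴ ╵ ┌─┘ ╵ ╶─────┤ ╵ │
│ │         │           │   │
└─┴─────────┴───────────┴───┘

Following directions step by step:
Start: (0, 0)
  right: (0, 0) → (0, 1)
  right: (0, 1) → (0, 2)
  right: (0, 2) → (0, 3)
  right: (0, 3) → (0, 4)
  down: (0, 4) → (1, 4)
  down: (1, 4) → (2, 4)
  right: (2, 4) → (2, 5)
  right: (2, 5) → (2, 6)
  right: (2, 6) → (2, 7)
  right: (2, 7) → (2, 8)
Final position: (2, 8)

Path taken:

┌───────────┬─────────┬─────┐
│A → → → ↓  │         │     │
├───────┐ ╷ └───╴ ┌─╴ │ ╷ ╷ │
│       │↓│       │   │ │ │ │
│ ╶─┬─╴ │ └───────┴─┐ └─┤ │ │
│   │   │↳ → → → B  │   │ │ │
├───┤ ╶─┴─┐ ╶─────┐ ├─┐ ╵ │ │
│   │     │       │ │ │   │ │
│ ╶─┴───┐ └─────┬─┘ │ └───┤ │
│       │       │   │     │ │
│ ┌─╴ ╷ ├───┬─┐ │ ╶─┼───┐ │ │
│ │   │ │   │ │ │   │   │ │ │
│ │ ╶─┤ ╵ ╷ │ │ └─┐ │ ╷ │ ╵ │
│ │   │   │ │ │   │ │ │ │   │
│ └─┐ └─┬─┤ ╵ ├─╴ │ │ │ ├───┤
│   │   │ │   │   │ │ │ │   │
│ ┌─┴─╴ │ └─╴ │ ┌─┘ ╵ │ ╵ ╷ │
│ │     │     │ │     │   │ │
│ │ ╶─┬─┘ ┌───┘ ├───┐ ├───┘ │
│ │   │   │     │   │ │     │
├─┴─┐ ├───┤ ┌───┘ ╷ └─┘ ┌─┐ │
│   │ │   │ │     │     │ │ │
│ ╷ ╵ │ ╷ ╵ ├─╴ ┌─┴───┬─┘ │ │
│ │   │ │   │   │     │   │ │
│ └─┐ │ └─┬─┘ ┌─┤ ╶───┘ ╷ │ │
│   │ │   │   │ │       │ │ │
│ ╷ └─┴─╴ ╵ ┌─┘ ╵ ╶─────┤ ╵ │
│ │         │           │   │
└─┴─────────┴───────────┴───┘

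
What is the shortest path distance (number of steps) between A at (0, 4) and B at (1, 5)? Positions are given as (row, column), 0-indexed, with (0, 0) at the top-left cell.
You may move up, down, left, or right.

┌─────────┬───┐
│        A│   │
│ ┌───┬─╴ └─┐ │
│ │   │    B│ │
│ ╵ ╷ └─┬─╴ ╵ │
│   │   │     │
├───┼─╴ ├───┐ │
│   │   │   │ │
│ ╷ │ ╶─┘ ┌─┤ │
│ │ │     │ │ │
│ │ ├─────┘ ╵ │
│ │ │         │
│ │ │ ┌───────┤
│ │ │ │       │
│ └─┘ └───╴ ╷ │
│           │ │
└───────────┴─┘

Finding path from (0, 4) to (1, 5):
Path: (0,4) → (1,4) → (1,5)
Distance: 2 steps

Solution:

┌─────────┬───┐
│        A│   │
│ ┌───┬─╴ └─┐ │
│ │   │  ↳ B│ │
│ ╵ ╷ └─┬─╴ ╵ │
│   │   │     │
├───┼─╴ ├───┐ │
│   │   │   │ │
│ ╷ │ ╶─┘ ┌─┤ │
│ │ │     │ │ │
│ │ ├─────┘ ╵ │
│ │ │         │
│ │ │ ┌───────┤
│ │ │ │       │
│ └─┘ └───╴ ╷ │
│           │ │
└───────────┴─┘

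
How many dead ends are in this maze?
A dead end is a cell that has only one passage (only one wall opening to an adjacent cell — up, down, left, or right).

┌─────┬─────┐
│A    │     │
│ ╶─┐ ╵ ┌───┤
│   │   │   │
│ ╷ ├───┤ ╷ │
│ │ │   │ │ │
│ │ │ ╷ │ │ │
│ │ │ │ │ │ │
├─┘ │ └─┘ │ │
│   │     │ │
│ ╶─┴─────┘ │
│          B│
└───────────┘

Checking each cell for number of passages:

Dead ends found at positions:
  (0, 5)
  (3, 0)
  (3, 3)
Total dead ends: 3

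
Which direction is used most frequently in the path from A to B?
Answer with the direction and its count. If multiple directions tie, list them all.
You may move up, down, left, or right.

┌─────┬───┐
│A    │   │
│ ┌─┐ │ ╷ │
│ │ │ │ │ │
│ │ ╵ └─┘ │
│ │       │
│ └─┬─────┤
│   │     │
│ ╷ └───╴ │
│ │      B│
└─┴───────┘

Directions: down, down, down, right, down, right, right, right
Counts: {'down': 4, 'right': 4}
Most common: down and right (tied at 4 times each)

Solution:

┌─────┬───┐
│A    │   │
│ ┌─┐ │ ╷ │
│↓│ │ │ │ │
│ │ ╵ └─┘ │
│↓│       │
│ └─┬─────┤
│↳ ↓│     │
│ ╷ └───╴ │
│ │↳ → → B│
└─┴───────┘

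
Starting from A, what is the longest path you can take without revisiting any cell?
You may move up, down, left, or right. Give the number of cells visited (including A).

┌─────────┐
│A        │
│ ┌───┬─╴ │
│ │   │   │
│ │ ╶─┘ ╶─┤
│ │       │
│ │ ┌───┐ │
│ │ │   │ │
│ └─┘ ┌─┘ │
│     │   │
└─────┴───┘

Finding longest simple path using DFS:
Start: (0, 0)
Longest path visits 12 cells
Path: A → right → right → right → right → down → left → down → left → left → up → right

Solution:

┌─────────┐
│A → → → ↓│
│ ┌───┬─╴ │
│ │↱ B│↓ ↲│
│ │ ╶─┘ ╶─┤
│ │↑ ← ↲  │
│ │ ┌───┐ │
│ │ │   │ │
│ └─┘ ┌─┘ │
│     │   │
└─────┴───┘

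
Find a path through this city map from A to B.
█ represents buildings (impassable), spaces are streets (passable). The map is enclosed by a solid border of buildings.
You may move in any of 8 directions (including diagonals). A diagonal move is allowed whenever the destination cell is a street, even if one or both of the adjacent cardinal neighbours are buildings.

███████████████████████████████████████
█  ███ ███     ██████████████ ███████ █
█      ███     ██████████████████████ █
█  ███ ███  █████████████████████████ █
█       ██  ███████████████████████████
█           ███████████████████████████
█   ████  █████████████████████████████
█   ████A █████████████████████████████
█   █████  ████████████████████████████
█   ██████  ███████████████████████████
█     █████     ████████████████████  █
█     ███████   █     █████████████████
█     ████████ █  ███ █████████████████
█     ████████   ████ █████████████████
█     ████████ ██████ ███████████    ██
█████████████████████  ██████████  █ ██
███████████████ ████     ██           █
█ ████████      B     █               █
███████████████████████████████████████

Finding the shortest path from A to B:
Movement: 8-directional
Path length: 21 steps
Directions: right → down-right → down-right → down-right → right → right → down-right → down-right → right → up-right → right → right → down-right → down → down → down → down-left → down-left → left → left → left

Solution:

███████████████████████████████████████
█  ███ ███     ██████████████ ███████ █
█      ███     ██████████████████████ █
█  ███ ███  █████████████████████████ █
█       ██  ███████████████████████████
█           ███████████████████████████
█   ████  █████████████████████████████
█   ████A↘█████████████████████████████
█   █████ ↘████████████████████████████
█   ██████ ↘███████████████████████████
█     █████ →→↘ ████████████████████  █
█     ███████  ↘█ →→↘ █████████████████
█     ████████ █→↗███↓█████████████████
█     ████████   ████↓█████████████████
█     ████████ ██████↓███████████    ██
█████████████████████↙ ██████████  █ ██
███████████████ ████↙    ██           █
█ ████████      B←←←  █               █
███████████████████████████████████████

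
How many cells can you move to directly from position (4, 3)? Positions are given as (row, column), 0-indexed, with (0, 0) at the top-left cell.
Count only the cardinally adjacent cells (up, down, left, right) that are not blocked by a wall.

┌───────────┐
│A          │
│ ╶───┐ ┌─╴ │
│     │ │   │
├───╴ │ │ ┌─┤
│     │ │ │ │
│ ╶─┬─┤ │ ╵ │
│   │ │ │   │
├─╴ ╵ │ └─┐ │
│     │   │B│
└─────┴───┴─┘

Checking passable neighbors of (4, 3):
Neighbors: (3, 3), (4, 4)
Count: 2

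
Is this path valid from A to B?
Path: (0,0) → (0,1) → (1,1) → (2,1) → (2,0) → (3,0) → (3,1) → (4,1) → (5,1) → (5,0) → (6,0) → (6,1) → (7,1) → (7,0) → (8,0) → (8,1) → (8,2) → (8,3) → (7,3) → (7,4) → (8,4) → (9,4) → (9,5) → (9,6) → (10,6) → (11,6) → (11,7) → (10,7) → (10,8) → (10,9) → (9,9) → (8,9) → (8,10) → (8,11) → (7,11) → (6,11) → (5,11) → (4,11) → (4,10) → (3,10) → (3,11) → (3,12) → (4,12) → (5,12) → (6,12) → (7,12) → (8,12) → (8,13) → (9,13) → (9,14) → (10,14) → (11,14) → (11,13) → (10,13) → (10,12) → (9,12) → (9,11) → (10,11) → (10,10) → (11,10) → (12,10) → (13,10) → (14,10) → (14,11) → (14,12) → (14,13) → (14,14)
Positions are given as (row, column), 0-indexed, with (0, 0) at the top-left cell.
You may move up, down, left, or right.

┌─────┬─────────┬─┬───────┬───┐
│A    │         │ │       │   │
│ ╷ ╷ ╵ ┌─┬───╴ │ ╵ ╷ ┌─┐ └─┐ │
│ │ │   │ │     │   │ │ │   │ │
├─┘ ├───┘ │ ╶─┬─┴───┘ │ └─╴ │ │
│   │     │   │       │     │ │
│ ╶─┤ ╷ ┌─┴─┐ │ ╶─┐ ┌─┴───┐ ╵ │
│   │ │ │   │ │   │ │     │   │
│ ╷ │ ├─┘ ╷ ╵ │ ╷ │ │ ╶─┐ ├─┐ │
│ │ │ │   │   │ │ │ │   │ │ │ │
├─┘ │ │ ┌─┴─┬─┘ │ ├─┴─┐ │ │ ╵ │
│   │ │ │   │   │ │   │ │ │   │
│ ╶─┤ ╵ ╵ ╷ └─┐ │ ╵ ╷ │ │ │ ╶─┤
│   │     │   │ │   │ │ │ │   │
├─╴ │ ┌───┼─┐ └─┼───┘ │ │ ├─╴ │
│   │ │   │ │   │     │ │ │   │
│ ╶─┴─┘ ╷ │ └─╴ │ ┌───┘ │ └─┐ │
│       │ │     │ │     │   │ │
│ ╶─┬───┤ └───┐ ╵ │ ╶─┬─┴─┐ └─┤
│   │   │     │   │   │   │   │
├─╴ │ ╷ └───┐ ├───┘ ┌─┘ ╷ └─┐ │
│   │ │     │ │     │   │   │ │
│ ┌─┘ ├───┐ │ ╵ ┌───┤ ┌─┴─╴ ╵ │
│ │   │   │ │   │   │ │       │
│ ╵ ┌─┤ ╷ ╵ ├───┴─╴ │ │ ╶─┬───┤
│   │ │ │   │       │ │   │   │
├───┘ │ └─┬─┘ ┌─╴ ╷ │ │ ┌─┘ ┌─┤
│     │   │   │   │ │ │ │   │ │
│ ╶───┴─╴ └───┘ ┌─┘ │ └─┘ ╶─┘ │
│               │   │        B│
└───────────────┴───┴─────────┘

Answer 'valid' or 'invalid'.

Checking path validity:
Result: All consecutive moves are passable.

valid

Correct solution:

┌─────┬─────────┬─┬───────┬───┐
│A ↓  │         │ │       │   │
│ ╷ ╷ ╵ ┌─┬───╴ │ ╵ ╷ ┌─┐ └─┐ │
│ │↓│   │ │     │   │ │ │   │ │
├─┘ ├───┘ │ ╶─┬─┴───┘ │ └─╴ │ │
│↓ ↲│     │   │       │     │ │
│ ╶─┤ ╷ ┌─┴─┐ │ ╶─┐ ┌─┴───┐ ╵ │
│↳ ↓│ │ │   │ │   │ │↱ → ↓│   │
│ ╷ │ ├─┘ ╷ ╵ │ ╷ │ │ ╶─┐ ├─┐ │
│ │↓│ │   │   │ │ │ │↑ ↰│↓│ │ │
├─┘ │ │ ┌─┴─┬─┘ │ ├─┴─┐ │ │ ╵ │
│↓ ↲│ │ │   │   │ │   │↑│↓│   │
│ ╶─┤ ╵ ╵ ╷ └─┐ │ ╵ ╷ │ │ │ ╶─┤
│↳ ↓│     │   │ │   │ │↑│↓│   │
├─╴ │ ┌───┼─┐ └─┼───┘ │ │ ├─╴ │
│↓ ↲│ │↱ ↓│ │   │     │↑│↓│   │
│ ╶─┴─┘ ╷ │ └─╴ │ ┌───┘ │ └─┐ │
│↳ → → ↑│↓│     │ │↱ → ↑│↳ ↓│ │
│ ╶─┬───┤ └───┐ ╵ │ ╶─┬─┴─┐ └─┤
│   │   │↳ → ↓│   │↑  │↓ ↰│↳ ↓│
├─╴ │ ╷ └───┐ ├───┘ ┌─┘ ╷ └─┐ │
│   │ │     │↓│↱ → ↑│↓ ↲│↑ ↰│↓│
│ ┌─┘ ├───┐ │ ╵ ┌───┤ ┌─┴─╴ ╵ │
│ │   │   │ │↳ ↑│   │↓│    ↑ ↲│
│ ╵ ┌─┤ ╷ ╵ ├───┴─╴ │ │ ╶─┬───┤
│   │ │ │   │       │↓│   │   │
├───┘ │ └─┬─┘ ┌─╴ ╷ │ │ ┌─┘ ┌─┤
│     │   │   │   │ │↓│ │   │ │
│ ╶───┴─╴ └───┘ ┌─┘ │ └─┘ ╶─┘ │
│               │   │↳ → → → B│
└───────────────┴───┴─────────┘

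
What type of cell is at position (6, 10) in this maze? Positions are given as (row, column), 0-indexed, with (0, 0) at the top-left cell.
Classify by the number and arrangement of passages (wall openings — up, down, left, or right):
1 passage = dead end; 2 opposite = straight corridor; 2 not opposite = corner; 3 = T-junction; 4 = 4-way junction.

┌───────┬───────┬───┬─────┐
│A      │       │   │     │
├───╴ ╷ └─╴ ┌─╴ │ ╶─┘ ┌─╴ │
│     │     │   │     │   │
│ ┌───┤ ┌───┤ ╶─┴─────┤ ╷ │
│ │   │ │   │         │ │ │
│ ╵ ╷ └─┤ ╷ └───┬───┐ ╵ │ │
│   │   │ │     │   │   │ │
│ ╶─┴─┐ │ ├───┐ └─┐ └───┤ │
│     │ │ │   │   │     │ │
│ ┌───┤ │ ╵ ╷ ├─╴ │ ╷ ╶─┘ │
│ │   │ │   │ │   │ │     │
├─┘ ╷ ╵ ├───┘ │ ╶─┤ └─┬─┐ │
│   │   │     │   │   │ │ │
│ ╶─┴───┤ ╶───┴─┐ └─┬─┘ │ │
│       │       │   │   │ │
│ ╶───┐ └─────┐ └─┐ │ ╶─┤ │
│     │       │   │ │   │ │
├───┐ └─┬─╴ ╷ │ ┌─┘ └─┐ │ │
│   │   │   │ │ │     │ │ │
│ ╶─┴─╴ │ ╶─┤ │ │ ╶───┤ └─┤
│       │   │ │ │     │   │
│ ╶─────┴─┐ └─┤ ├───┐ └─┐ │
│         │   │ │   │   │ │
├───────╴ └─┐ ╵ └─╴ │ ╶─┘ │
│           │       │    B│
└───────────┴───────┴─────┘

Checking cell at (6, 10):
Number of passages: 1
Cell type: dead end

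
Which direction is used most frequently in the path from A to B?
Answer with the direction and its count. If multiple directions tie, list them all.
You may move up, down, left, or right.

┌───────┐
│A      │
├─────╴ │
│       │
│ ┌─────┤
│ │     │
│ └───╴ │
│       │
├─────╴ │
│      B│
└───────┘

Directions: right, right, right, down, left, left, left, down, down, right, right, right, down
Counts: {'right': 6, 'down': 4, 'left': 3}
Most common: right (6 times)

Solution:

┌───────┐
│A → → ↓│
├─────╴ │
│↓ ← ← ↲│
│ ┌─────┤
│↓│     │
│ └───╴ │
│↳ → → ↓│
├─────╴ │
│      B│
└───────┘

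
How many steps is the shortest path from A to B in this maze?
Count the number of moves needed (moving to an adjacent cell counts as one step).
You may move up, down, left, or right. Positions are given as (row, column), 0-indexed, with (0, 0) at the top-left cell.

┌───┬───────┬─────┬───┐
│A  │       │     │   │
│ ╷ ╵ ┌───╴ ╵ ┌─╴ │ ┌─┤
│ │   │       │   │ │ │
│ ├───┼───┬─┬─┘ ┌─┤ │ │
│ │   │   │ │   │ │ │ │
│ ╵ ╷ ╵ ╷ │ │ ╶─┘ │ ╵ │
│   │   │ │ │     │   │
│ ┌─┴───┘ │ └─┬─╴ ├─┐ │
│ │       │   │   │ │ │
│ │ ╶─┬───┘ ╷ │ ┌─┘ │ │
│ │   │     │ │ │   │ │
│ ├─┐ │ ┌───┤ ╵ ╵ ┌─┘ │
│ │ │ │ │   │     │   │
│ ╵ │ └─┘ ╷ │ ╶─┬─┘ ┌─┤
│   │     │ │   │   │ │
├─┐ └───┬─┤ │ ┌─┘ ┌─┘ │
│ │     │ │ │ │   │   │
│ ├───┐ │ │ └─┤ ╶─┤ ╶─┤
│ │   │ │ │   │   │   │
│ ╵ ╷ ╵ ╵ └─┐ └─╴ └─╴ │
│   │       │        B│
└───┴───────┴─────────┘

Using BFS to find shortest path:
Start: (0, 0), End: (10, 10)
Path found:
(0,0) → (1,0) → (2,0) → (3,0) → (3,1) → (2,1) → (2,2) → (3,2) → (3,3) → (2,3) → (2,4) → (3,4) → (4,4) → (4,3) → (4,2) → (4,1) → (5,1) → (5,2) → (6,2) → (7,2) → (7,3) → (7,4) → (6,4) → (6,5) → (7,5) → (8,5) → (9,5) → (9,6) → (10,6) → (10,7) → (10,8) → (10,9) → (10,10)
Number of steps: 32

Solution:

┌───┬───────┬─────┬───┐
│A  │       │     │   │
│ ╷ ╵ ┌───╴ ╵ ┌─╴ │ ┌─┤
│↓│   │       │   │ │ │
│ ├───┼───┬─┬─┘ ┌─┤ │ │
│↓│↱ ↓│↱ ↓│ │   │ │ │ │
│ ╵ ╷ ╵ ╷ │ │ ╶─┘ │ ╵ │
│↳ ↑│↳ ↑│↓│ │     │   │
│ ┌─┴───┘ │ └─┬─╴ ├─┐ │
│ │↓ ← ← ↲│   │   │ │ │
│ │ ╶─┬───┘ ╷ │ ┌─┘ │ │
│ │↳ ↓│     │ │ │   │ │
│ ├─┐ │ ┌───┤ ╵ ╵ ┌─┘ │
│ │ │↓│ │↱ ↓│     │   │
│ ╵ │ └─┘ ╷ │ ╶─┬─┘ ┌─┤
│   │↳ → ↑│↓│   │   │ │
├─┐ └───┬─┤ │ ┌─┘ ┌─┘ │
│ │     │ │↓│ │   │   │
│ ├───┐ │ │ └─┤ ╶─┤ ╶─┤
│ │   │ │ │↳ ↓│   │   │
│ ╵ ╷ ╵ ╵ └─┐ └─╴ └─╴ │
│   │       │↳ → → → B│
└───┴───────┴─────────┘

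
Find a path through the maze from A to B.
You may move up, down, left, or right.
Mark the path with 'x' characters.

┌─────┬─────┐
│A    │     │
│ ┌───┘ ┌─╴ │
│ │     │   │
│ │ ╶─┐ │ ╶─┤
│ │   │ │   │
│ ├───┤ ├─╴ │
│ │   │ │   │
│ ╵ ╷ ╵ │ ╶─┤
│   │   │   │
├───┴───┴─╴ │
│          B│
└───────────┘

Finding the shortest path through the maze:
Path length: 24 steps
Directions: down → down → down → down → right → up → right → down → right → up → up → up → up → right → right → down → left → down → right → down → left → down → right → down

Solution:

┌─────┬─────┐
│A    │x x x│
│ ┌───┘ ┌─╴ │
│x│    x│x x│
│ │ ╶─┐ │ ╶─┤
│x│   │x│x x│
│ ├───┤ ├─╴ │
│x│x x│x│x x│
│ ╵ ╷ ╵ │ ╶─┤
│x x│x x│x x│
├───┴───┴─╴ │
│          B│
└───────────┘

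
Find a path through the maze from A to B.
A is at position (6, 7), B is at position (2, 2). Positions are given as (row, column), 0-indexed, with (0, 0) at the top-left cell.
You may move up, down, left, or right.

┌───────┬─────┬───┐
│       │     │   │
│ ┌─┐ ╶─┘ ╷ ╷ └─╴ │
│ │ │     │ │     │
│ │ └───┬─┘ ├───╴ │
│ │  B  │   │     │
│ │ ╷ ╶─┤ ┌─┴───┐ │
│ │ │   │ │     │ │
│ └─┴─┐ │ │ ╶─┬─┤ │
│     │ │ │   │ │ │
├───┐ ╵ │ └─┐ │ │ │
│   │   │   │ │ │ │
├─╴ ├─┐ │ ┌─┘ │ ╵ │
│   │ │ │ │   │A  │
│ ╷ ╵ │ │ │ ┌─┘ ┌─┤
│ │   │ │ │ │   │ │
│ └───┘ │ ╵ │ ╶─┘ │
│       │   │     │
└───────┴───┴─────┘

Finding the shortest path from (6, 7) to (2, 2):
Path length: 29 steps
Directions: right → up → up → up → up → up → left → left → up → left → left → down → left → left → up → left → left → down → down → down → down → right → right → down → right → up → up → left → up

Solution:

┌───────┬─────┬───┐
│↓ ← ↰  │↓ ← ↰│   │
│ ┌─┐ ╶─┘ ╷ ╷ └─╴ │
│↓│ │↑ ← ↲│ │↑ ← ↰│
│ │ └───┬─┘ ├───╴ │
│↓│  B  │   │    ↑│
│ │ ╷ ╶─┤ ┌─┴───┐ │
│↓│ │↑ ↰│ │     │↑│
│ └─┴─┐ │ │ ╶─┬─┤ │
│↳ → ↓│↑│ │   │ │↑│
├───┐ ╵ │ └─┐ │ │ │
│   │↳ ↑│   │ │ │↑│
├─╴ ├─┐ │ ┌─┘ │ ╵ │
│   │ │ │ │   │A ↑│
│ ╷ ╵ │ │ │ ┌─┘ ┌─┤
│ │   │ │ │ │   │ │
│ └───┘ │ ╵ │ ╶─┘ │
│       │   │     │
└───────┴───┴─────┘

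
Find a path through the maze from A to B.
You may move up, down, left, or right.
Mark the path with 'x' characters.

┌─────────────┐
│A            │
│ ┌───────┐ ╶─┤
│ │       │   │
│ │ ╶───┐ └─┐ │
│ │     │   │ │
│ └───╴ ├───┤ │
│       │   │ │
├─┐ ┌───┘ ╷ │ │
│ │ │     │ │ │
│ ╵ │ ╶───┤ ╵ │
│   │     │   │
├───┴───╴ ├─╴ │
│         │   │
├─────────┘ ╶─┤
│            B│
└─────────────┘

Finding the shortest path through the maze:
Path length: 15 steps
Directions: right → right → right → right → right → down → right → down → down → down → down → down → left → down → right

Solution:

┌─────────────┐
│A x x x x x  │
│ ┌───────┐ ╶─┤
│ │       │x x│
│ │ ╶───┐ └─┐ │
│ │     │   │x│
│ └───╴ ├───┤ │
│       │   │x│
├─┐ ┌───┘ ╷ │ │
│ │ │     │ │x│
│ ╵ │ ╶───┤ ╵ │
│   │     │  x│
├───┴───╴ ├─╴ │
│         │x x│
├─────────┘ ╶─┤
│          x B│
└─────────────┘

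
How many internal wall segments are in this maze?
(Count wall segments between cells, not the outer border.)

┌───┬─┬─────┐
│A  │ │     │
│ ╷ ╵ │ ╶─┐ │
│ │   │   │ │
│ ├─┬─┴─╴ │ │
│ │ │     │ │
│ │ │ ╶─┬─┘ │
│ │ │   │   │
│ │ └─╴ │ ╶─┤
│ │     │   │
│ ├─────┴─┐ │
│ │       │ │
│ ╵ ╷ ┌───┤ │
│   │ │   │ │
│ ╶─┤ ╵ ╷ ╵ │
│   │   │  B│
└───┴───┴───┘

Counting internal wall segments:
Total internal walls: 35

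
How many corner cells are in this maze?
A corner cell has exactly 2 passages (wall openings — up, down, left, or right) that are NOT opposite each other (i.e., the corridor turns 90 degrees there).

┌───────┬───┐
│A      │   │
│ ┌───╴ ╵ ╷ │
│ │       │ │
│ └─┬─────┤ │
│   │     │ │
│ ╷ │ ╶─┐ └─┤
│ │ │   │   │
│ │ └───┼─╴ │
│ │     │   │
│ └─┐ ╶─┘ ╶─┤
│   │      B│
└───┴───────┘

Counting corner cells (2 non-opposite passages):
Total corners: 16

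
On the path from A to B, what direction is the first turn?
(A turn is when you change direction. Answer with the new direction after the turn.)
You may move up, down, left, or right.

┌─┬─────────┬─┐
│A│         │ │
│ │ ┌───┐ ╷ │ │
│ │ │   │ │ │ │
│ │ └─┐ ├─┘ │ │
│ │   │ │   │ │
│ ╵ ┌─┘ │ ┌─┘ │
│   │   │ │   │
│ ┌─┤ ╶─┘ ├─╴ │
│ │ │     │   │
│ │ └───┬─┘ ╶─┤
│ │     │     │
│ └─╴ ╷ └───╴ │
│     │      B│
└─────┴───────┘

Directions: down, down, down, down, down, down, right, right, up, right, down, right, right, right
First turn direction: right

Solution:

┌─┬─────────┬─┐
│A│         │ │
│ │ ┌───┐ ╷ │ │
│↓│ │   │ │ │ │
│ │ └─┐ ├─┘ │ │
│↓│   │ │   │ │
│ ╵ ┌─┘ │ ┌─┘ │
│↓  │   │ │   │
│ ┌─┤ ╶─┘ ├─╴ │
│↓│ │     │   │
│ │ └───┬─┘ ╶─┤
│↓│  ↱ ↓│     │
│ └─╴ ╷ └───╴ │
│↳ → ↑│↳ → → B│
└─────┴───────┘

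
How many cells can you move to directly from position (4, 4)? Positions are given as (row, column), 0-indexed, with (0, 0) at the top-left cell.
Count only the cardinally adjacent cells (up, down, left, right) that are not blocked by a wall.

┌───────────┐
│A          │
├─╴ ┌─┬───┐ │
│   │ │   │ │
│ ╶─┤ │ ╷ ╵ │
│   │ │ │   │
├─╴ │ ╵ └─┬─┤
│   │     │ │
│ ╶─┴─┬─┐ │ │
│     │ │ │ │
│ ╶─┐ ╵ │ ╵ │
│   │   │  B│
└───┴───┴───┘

Checking passable neighbors of (4, 4):
Neighbors: (3, 4), (5, 4)
Count: 2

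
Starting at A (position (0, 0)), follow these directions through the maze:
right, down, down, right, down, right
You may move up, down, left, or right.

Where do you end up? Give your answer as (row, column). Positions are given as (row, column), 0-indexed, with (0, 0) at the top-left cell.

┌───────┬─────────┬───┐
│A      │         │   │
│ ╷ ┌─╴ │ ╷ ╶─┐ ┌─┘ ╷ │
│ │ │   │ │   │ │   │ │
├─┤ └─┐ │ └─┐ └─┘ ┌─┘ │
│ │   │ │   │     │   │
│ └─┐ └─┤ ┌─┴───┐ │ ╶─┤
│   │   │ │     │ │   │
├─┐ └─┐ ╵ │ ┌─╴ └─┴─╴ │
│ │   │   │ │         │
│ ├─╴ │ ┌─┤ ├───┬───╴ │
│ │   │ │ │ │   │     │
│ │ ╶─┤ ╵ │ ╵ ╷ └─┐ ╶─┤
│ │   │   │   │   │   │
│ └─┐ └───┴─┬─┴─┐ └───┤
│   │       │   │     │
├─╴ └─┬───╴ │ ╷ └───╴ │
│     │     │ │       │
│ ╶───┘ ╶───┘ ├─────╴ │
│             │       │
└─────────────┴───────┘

Following directions step by step:
Start: (0, 0)
  right: (0, 0) → (0, 1)
  down: (0, 1) → (1, 1)
  down: (1, 1) → (2, 1)
  right: (2, 1) → (2, 2)
  down: (2, 2) → (3, 2)
  right: (3, 2) → (3, 3)
Final position: (3, 3)

Path taken:

┌───────┬─────────┬───┐
│A ↓    │         │   │
│ ╷ ┌─╴ │ ╷ ╶─┐ ┌─┘ ╷ │
│ │↓│   │ │   │ │   │ │
├─┤ └─┐ │ └─┐ └─┘ ┌─┘ │
│ │↳ ↓│ │   │     │   │
│ └─┐ └─┤ ┌─┴───┐ │ ╶─┤
│   │↳ B│ │     │ │   │
├─┐ └─┐ ╵ │ ┌─╴ └─┴─╴ │
│ │   │   │ │         │
│ ├─╴ │ ┌─┤ ├───┬───╴ │
│ │   │ │ │ │   │     │
│ │ ╶─┤ ╵ │ ╵ ╷ └─┐ ╶─┤
│ │   │   │   │   │   │
│ └─┐ └───┴─┬─┴─┐ └───┤
│   │       │   │     │
├─╴ └─┬───╴ │ ╷ └───╴ │
│     │     │ │       │
│ ╶───┘ ╶───┘ ├─────╴ │
│             │       │
└─────────────┴───────┘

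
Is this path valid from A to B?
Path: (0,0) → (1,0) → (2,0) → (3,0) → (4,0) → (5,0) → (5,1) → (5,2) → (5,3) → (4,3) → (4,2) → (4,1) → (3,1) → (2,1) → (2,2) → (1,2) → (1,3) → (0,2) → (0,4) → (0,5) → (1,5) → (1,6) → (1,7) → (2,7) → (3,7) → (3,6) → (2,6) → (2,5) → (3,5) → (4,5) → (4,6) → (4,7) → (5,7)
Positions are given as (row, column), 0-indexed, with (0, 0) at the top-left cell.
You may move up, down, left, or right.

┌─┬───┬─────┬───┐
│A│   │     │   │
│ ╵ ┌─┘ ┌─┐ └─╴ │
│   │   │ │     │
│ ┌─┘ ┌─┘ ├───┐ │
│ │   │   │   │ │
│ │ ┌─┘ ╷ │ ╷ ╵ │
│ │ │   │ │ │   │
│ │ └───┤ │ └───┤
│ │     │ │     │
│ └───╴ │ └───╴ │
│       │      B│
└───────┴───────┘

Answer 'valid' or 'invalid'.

Checking path validity:
Result: Invalid move at step 17: cannot move from (1, 3) to (0, 2).

invalid

Correct solution:

┌─┬───┬─────┬───┐
│A│   │↱ → ↓│   │
│ ╵ ┌─┘ ┌─┐ └─╴ │
│↓  │↱ ↑│ │↳ → ↓│
│ ┌─┘ ┌─┘ ├───┐ │
│↓│↱ ↑│   │↓ ↰│↓│
│ │ ┌─┘ ╷ │ ╷ ╵ │
│↓│↑│   │ │↓│↑ ↲│
│ │ └───┤ │ └───┤
│↓│↑ ← ↰│ │↳ → ↓│
│ └───╴ │ └───╴ │
│↳ → → ↑│      B│
└───────┴───────┘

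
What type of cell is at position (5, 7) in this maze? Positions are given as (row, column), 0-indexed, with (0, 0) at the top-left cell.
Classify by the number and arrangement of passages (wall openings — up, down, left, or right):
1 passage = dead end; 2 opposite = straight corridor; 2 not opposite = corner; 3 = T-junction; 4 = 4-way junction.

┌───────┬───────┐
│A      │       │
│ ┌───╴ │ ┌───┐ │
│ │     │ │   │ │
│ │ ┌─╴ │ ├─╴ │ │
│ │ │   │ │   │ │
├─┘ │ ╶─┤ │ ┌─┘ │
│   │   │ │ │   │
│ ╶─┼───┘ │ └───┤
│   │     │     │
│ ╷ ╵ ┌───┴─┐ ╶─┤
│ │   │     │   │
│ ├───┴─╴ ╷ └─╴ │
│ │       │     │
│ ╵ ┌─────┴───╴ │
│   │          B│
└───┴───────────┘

Checking cell at (5, 7):
Number of passages: 2
Cell type: corner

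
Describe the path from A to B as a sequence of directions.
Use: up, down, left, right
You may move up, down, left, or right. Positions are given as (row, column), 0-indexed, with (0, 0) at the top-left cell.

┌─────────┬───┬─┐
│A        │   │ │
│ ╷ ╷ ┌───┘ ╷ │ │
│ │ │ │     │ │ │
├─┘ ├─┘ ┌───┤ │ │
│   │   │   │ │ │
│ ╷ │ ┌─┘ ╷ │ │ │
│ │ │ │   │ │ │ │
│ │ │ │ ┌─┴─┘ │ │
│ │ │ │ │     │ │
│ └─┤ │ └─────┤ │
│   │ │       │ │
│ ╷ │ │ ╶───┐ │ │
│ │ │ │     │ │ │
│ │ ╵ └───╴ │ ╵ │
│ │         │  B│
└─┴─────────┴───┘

Finding the path and converting it to directions:
Path through cells: (0,0) → (0,1) → (1,1) → (2,1) → (2,0) → (3,0) → (4,0) → (5,0) → (5,1) → (6,1) → (7,1) → (7,2) → (7,3) → (7,4) → (7,5) → (6,5) → (6,4) → (6,3) → (5,3) → (5,4) → (5,5) → (5,6) → (6,6) → (7,6) → (7,7)
Directions: right, down, down, left, down, down, down, right, down, down, right, right, right, right, up, left, left, up, right, right, right, down, down, right

Solution:

┌─────────┬───┬─┐
│A ↓      │   │ │
│ ╷ ╷ ┌───┘ ╷ │ │
│ │↓│ │     │ │ │
├─┘ ├─┘ ┌───┤ │ │
│↓ ↲│   │   │ │ │
│ ╷ │ ┌─┘ ╷ │ │ │
│↓│ │ │   │ │ │ │
│ │ │ │ ┌─┴─┘ │ │
│↓│ │ │ │     │ │
│ └─┤ │ └─────┤ │
│↳ ↓│ │↱ → → ↓│ │
│ ╷ │ │ ╶───┐ │ │
│ │↓│ │↑ ← ↰│↓│ │
│ │ ╵ └───╴ │ ╵ │
│ │↳ → → → ↑│↳ B│
└─┴─────────┴───┘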